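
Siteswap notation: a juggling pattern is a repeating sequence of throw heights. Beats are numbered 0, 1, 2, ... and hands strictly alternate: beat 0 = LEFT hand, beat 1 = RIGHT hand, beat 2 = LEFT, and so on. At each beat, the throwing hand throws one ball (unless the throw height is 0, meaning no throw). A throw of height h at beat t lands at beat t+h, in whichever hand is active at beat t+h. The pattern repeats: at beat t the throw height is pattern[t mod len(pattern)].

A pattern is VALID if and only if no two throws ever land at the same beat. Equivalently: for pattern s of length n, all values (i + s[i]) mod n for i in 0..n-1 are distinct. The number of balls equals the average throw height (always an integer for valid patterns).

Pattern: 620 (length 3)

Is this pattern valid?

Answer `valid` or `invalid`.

i=0: (i + s[i]) mod n = (0 + 6) mod 3 = 0
i=1: (i + s[i]) mod n = (1 + 2) mod 3 = 0
i=2: (i + s[i]) mod n = (2 + 0) mod 3 = 2
Residues: [0, 0, 2], distinct: False

Answer: invalid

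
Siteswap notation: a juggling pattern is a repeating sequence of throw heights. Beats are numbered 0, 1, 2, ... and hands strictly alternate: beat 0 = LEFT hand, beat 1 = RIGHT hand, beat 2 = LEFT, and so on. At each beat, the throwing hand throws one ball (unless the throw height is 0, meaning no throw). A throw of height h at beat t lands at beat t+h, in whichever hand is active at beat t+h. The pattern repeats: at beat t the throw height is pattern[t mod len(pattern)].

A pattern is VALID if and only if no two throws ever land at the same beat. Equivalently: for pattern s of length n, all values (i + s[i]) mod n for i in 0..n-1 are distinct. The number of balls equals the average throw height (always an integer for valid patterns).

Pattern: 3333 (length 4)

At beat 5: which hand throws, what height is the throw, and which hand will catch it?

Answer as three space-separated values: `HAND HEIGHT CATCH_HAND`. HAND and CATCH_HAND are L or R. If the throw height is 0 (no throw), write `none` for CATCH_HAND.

Answer: R 3 L

Derivation:
Beat 5: 5 mod 2 = 1, so hand = R
Throw height = pattern[5 mod 4] = pattern[1] = 3
Lands at beat 5+3=8, 8 mod 2 = 0, so catch hand = L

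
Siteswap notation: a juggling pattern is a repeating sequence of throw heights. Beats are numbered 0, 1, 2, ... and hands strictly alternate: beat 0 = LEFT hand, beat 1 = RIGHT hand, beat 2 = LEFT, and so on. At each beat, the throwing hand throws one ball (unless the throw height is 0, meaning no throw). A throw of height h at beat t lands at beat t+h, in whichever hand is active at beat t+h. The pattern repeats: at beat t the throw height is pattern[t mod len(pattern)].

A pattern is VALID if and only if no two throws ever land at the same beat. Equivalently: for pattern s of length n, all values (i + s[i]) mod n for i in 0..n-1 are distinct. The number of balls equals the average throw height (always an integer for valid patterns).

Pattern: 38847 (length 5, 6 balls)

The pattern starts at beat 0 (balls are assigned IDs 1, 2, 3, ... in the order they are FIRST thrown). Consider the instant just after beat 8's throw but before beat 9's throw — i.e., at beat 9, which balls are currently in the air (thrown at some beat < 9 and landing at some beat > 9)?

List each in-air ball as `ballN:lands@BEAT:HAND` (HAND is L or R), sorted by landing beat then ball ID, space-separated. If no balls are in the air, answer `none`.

Beat 0 (L): throw ball1 h=3 -> lands@3:R; in-air after throw: [b1@3:R]
Beat 1 (R): throw ball2 h=8 -> lands@9:R; in-air after throw: [b1@3:R b2@9:R]
Beat 2 (L): throw ball3 h=8 -> lands@10:L; in-air after throw: [b1@3:R b2@9:R b3@10:L]
Beat 3 (R): throw ball1 h=4 -> lands@7:R; in-air after throw: [b1@7:R b2@9:R b3@10:L]
Beat 4 (L): throw ball4 h=7 -> lands@11:R; in-air after throw: [b1@7:R b2@9:R b3@10:L b4@11:R]
Beat 5 (R): throw ball5 h=3 -> lands@8:L; in-air after throw: [b1@7:R b5@8:L b2@9:R b3@10:L b4@11:R]
Beat 6 (L): throw ball6 h=8 -> lands@14:L; in-air after throw: [b1@7:R b5@8:L b2@9:R b3@10:L b4@11:R b6@14:L]
Beat 7 (R): throw ball1 h=8 -> lands@15:R; in-air after throw: [b5@8:L b2@9:R b3@10:L b4@11:R b6@14:L b1@15:R]
Beat 8 (L): throw ball5 h=4 -> lands@12:L; in-air after throw: [b2@9:R b3@10:L b4@11:R b5@12:L b6@14:L b1@15:R]
Beat 9 (R): throw ball2 h=7 -> lands@16:L; in-air after throw: [b3@10:L b4@11:R b5@12:L b6@14:L b1@15:R b2@16:L]

Answer: ball3:lands@10:L ball4:lands@11:R ball5:lands@12:L ball6:lands@14:L ball1:lands@15:R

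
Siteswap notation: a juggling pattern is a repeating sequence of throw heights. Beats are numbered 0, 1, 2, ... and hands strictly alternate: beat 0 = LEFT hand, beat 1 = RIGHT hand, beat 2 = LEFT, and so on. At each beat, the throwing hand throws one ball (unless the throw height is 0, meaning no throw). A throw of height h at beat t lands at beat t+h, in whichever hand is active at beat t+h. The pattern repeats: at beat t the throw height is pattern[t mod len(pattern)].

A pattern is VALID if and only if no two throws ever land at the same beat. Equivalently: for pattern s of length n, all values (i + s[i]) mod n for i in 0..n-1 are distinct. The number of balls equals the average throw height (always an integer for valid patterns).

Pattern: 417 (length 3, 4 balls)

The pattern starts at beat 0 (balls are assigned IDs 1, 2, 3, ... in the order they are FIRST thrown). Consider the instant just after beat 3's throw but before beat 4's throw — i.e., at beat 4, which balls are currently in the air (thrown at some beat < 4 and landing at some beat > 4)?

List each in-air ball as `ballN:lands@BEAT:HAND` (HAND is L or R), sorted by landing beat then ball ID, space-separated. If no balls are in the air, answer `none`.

Answer: ball3:lands@7:R ball2:lands@9:R

Derivation:
Beat 0 (L): throw ball1 h=4 -> lands@4:L; in-air after throw: [b1@4:L]
Beat 1 (R): throw ball2 h=1 -> lands@2:L; in-air after throw: [b2@2:L b1@4:L]
Beat 2 (L): throw ball2 h=7 -> lands@9:R; in-air after throw: [b1@4:L b2@9:R]
Beat 3 (R): throw ball3 h=4 -> lands@7:R; in-air after throw: [b1@4:L b3@7:R b2@9:R]
Beat 4 (L): throw ball1 h=1 -> lands@5:R; in-air after throw: [b1@5:R b3@7:R b2@9:R]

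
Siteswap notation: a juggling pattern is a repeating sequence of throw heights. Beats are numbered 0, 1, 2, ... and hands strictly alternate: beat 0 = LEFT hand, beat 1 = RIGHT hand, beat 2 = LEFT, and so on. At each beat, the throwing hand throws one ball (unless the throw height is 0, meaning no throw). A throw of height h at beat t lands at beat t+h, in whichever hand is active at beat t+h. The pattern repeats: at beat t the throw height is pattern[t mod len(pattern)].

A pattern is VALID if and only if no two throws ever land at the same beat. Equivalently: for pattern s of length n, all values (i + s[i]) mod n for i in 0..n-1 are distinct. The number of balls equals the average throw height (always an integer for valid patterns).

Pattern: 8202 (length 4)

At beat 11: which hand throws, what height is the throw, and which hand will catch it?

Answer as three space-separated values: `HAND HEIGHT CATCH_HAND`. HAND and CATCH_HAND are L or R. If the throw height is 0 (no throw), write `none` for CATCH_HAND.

Answer: R 2 R

Derivation:
Beat 11: 11 mod 2 = 1, so hand = R
Throw height = pattern[11 mod 4] = pattern[3] = 2
Lands at beat 11+2=13, 13 mod 2 = 1, so catch hand = R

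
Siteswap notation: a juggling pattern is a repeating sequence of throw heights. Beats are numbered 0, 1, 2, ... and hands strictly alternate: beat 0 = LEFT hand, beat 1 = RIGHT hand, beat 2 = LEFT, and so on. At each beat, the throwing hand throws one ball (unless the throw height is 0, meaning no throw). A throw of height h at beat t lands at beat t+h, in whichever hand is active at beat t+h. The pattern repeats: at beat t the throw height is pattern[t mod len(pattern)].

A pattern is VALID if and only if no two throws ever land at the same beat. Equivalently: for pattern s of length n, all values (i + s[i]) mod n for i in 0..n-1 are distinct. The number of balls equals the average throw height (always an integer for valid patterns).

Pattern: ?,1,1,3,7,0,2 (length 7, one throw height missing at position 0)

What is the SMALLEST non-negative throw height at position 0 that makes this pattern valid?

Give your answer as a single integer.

Answer: 0

Derivation:
i=0: s[i]=? (unknown)
i=1: (1 + 1) mod 7 = 2
i=2: (2 + 1) mod 7 = 3
i=3: (3 + 3) mod 7 = 6
i=4: (4 + 7) mod 7 = 4
i=5: (5 + 0) mod 7 = 5
i=6: (6 + 2) mod 7 = 1
Known residues: [1, 2, 3, 4, 5, 6]; need a permutation of 0..6, so missing residue r = 0
Need (0 + s) mod 7 = 0; smallest s = (0 - 0) mod 7 = 0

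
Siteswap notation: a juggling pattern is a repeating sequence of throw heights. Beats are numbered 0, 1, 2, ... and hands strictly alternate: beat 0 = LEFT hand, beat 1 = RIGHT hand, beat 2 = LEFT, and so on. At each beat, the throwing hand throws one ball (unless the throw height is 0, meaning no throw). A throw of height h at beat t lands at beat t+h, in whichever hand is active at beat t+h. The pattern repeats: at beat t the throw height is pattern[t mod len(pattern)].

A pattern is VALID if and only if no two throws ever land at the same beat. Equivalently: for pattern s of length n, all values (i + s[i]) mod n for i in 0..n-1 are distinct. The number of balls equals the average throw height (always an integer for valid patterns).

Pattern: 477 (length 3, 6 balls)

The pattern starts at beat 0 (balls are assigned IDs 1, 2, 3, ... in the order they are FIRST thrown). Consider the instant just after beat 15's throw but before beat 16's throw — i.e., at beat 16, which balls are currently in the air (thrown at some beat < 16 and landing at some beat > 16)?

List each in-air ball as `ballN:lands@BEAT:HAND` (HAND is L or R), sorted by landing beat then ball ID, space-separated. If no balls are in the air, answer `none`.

Answer: ball6:lands@17:R ball1:lands@18:L ball2:lands@19:R ball3:lands@20:L ball4:lands@21:R

Derivation:
Beat 0 (L): throw ball1 h=4 -> lands@4:L; in-air after throw: [b1@4:L]
Beat 1 (R): throw ball2 h=7 -> lands@8:L; in-air after throw: [b1@4:L b2@8:L]
Beat 2 (L): throw ball3 h=7 -> lands@9:R; in-air after throw: [b1@4:L b2@8:L b3@9:R]
Beat 3 (R): throw ball4 h=4 -> lands@7:R; in-air after throw: [b1@4:L b4@7:R b2@8:L b3@9:R]
Beat 4 (L): throw ball1 h=7 -> lands@11:R; in-air after throw: [b4@7:R b2@8:L b3@9:R b1@11:R]
Beat 5 (R): throw ball5 h=7 -> lands@12:L; in-air after throw: [b4@7:R b2@8:L b3@9:R b1@11:R b5@12:L]
Beat 6 (L): throw ball6 h=4 -> lands@10:L; in-air after throw: [b4@7:R b2@8:L b3@9:R b6@10:L b1@11:R b5@12:L]
Beat 7 (R): throw ball4 h=7 -> lands@14:L; in-air after throw: [b2@8:L b3@9:R b6@10:L b1@11:R b5@12:L b4@14:L]
Beat 8 (L): throw ball2 h=7 -> lands@15:R; in-air after throw: [b3@9:R b6@10:L b1@11:R b5@12:L b4@14:L b2@15:R]
Beat 9 (R): throw ball3 h=4 -> lands@13:R; in-air after throw: [b6@10:L b1@11:R b5@12:L b3@13:R b4@14:L b2@15:R]
Beat 10 (L): throw ball6 h=7 -> lands@17:R; in-air after throw: [b1@11:R b5@12:L b3@13:R b4@14:L b2@15:R b6@17:R]
Beat 11 (R): throw ball1 h=7 -> lands@18:L; in-air after throw: [b5@12:L b3@13:R b4@14:L b2@15:R b6@17:R b1@18:L]
Beat 12 (L): throw ball5 h=4 -> lands@16:L; in-air after throw: [b3@13:R b4@14:L b2@15:R b5@16:L b6@17:R b1@18:L]
Beat 13 (R): throw ball3 h=7 -> lands@20:L; in-air after throw: [b4@14:L b2@15:R b5@16:L b6@17:R b1@18:L b3@20:L]
Beat 14 (L): throw ball4 h=7 -> lands@21:R; in-air after throw: [b2@15:R b5@16:L b6@17:R b1@18:L b3@20:L b4@21:R]
Beat 15 (R): throw ball2 h=4 -> lands@19:R; in-air after throw: [b5@16:L b6@17:R b1@18:L b2@19:R b3@20:L b4@21:R]
Beat 16 (L): throw ball5 h=7 -> lands@23:R; in-air after throw: [b6@17:R b1@18:L b2@19:R b3@20:L b4@21:R b5@23:R]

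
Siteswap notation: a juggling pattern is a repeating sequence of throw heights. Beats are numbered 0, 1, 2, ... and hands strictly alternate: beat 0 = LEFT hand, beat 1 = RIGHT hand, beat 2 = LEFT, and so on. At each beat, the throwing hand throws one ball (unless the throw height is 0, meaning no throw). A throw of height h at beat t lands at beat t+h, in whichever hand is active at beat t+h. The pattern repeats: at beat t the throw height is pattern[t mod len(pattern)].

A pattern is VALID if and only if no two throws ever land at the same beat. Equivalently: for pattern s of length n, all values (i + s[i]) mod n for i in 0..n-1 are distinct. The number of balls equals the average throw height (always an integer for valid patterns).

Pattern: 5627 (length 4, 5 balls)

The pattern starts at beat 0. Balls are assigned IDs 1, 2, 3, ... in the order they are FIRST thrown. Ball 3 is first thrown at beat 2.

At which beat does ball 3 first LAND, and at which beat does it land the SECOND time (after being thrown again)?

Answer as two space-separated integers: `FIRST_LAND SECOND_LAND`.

Beat 0 (L): throw ball1 h=5 -> lands@5:R; in-air after throw: [b1@5:R]
Beat 1 (R): throw ball2 h=6 -> lands@7:R; in-air after throw: [b1@5:R b2@7:R]
Beat 2 (L): throw ball3 h=2 -> lands@4:L; in-air after throw: [b3@4:L b1@5:R b2@7:R]
Beat 3 (R): throw ball4 h=7 -> lands@10:L; in-air after throw: [b3@4:L b1@5:R b2@7:R b4@10:L]
Beat 4 (L): throw ball3 h=5 -> lands@9:R; in-air after throw: [b1@5:R b2@7:R b3@9:R b4@10:L]
Beat 5 (R): throw ball1 h=6 -> lands@11:R; in-air after throw: [b2@7:R b3@9:R b4@10:L b1@11:R]
Beat 6 (L): throw ball5 h=2 -> lands@8:L; in-air after throw: [b2@7:R b5@8:L b3@9:R b4@10:L b1@11:R]
Beat 7 (R): throw ball2 h=7 -> lands@14:L; in-air after throw: [b5@8:L b3@9:R b4@10:L b1@11:R b2@14:L]
Beat 8 (L): throw ball5 h=5 -> lands@13:R; in-air after throw: [b3@9:R b4@10:L b1@11:R b5@13:R b2@14:L]
Beat 9 (R): throw ball3 h=6 -> lands@15:R; in-air after throw: [b4@10:L b1@11:R b5@13:R b2@14:L b3@15:R]
Ball 3: thrown@2 h=2 -> first land @4; rethrown@4 h=5 -> second land @9

Answer: 4 9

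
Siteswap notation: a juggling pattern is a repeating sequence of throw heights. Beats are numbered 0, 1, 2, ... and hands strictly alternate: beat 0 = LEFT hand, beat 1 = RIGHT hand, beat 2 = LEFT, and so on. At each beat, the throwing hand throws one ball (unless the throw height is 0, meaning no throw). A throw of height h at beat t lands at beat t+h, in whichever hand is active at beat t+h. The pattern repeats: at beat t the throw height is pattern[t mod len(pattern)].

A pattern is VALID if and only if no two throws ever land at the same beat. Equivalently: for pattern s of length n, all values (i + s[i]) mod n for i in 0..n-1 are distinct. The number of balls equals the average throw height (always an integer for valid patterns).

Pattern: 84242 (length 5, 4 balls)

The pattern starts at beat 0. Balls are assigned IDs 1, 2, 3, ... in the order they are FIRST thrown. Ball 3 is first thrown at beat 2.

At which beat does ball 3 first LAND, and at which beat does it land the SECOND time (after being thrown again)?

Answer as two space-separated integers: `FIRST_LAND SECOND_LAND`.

Beat 0 (L): throw ball1 h=8 -> lands@8:L; in-air after throw: [b1@8:L]
Beat 1 (R): throw ball2 h=4 -> lands@5:R; in-air after throw: [b2@5:R b1@8:L]
Beat 2 (L): throw ball3 h=2 -> lands@4:L; in-air after throw: [b3@4:L b2@5:R b1@8:L]
Beat 3 (R): throw ball4 h=4 -> lands@7:R; in-air after throw: [b3@4:L b2@5:R b4@7:R b1@8:L]
Beat 4 (L): throw ball3 h=2 -> lands@6:L; in-air after throw: [b2@5:R b3@6:L b4@7:R b1@8:L]
Beat 5 (R): throw ball2 h=8 -> lands@13:R; in-air after throw: [b3@6:L b4@7:R b1@8:L b2@13:R]
Beat 6 (L): throw ball3 h=4 -> lands@10:L; in-air after throw: [b4@7:R b1@8:L b3@10:L b2@13:R]
Ball 3: thrown@2 h=2 -> first land @4; rethrown@4 h=2 -> second land @6

Answer: 4 6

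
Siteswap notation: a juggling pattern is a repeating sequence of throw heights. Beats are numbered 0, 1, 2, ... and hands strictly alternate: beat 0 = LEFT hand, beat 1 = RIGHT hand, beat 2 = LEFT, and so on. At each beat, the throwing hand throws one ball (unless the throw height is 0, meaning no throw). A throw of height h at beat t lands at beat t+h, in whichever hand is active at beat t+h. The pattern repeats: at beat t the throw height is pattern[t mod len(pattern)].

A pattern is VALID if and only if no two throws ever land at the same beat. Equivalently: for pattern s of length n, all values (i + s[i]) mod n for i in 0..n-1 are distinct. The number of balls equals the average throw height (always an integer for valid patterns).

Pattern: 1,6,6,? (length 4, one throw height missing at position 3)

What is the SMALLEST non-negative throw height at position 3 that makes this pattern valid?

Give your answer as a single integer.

Answer: 3

Derivation:
i=0: (0 + 1) mod 4 = 1
i=1: (1 + 6) mod 4 = 3
i=2: (2 + 6) mod 4 = 0
i=3: s[i]=? (unknown)
Known residues: [0, 1, 3]; need a permutation of 0..3, so missing residue r = 2
Need (3 + s) mod 4 = 2; smallest s = (2 - 3) mod 4 = 3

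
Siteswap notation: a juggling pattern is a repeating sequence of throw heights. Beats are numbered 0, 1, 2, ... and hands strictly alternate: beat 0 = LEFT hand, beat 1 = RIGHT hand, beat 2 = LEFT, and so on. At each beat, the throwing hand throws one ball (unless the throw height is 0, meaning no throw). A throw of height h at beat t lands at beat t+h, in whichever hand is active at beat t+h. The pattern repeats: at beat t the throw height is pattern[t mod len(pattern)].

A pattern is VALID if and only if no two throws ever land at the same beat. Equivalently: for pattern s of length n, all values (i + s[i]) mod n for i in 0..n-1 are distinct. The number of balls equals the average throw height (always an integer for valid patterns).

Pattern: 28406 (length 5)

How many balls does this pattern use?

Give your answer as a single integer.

Answer: 4

Derivation:
Pattern = [2, 8, 4, 0, 6], length n = 5
  position 0: throw height = 2, running sum = 2
  position 1: throw height = 8, running sum = 10
  position 2: throw height = 4, running sum = 14
  position 3: throw height = 0, running sum = 14
  position 4: throw height = 6, running sum = 20
Total sum = 20; balls = sum / n = 20 / 5 = 4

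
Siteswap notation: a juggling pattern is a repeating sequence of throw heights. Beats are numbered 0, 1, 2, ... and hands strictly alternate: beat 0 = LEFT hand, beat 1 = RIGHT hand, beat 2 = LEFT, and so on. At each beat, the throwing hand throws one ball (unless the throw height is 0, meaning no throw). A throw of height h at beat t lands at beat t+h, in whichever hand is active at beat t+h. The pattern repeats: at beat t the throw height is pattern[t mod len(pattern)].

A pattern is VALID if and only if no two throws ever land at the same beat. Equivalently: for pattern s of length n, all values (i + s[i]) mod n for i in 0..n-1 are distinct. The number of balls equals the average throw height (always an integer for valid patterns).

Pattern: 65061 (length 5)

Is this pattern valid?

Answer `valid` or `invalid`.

Answer: invalid

Derivation:
i=0: (i + s[i]) mod n = (0 + 6) mod 5 = 1
i=1: (i + s[i]) mod n = (1 + 5) mod 5 = 1
i=2: (i + s[i]) mod n = (2 + 0) mod 5 = 2
i=3: (i + s[i]) mod n = (3 + 6) mod 5 = 4
i=4: (i + s[i]) mod n = (4 + 1) mod 5 = 0
Residues: [1, 1, 2, 4, 0], distinct: False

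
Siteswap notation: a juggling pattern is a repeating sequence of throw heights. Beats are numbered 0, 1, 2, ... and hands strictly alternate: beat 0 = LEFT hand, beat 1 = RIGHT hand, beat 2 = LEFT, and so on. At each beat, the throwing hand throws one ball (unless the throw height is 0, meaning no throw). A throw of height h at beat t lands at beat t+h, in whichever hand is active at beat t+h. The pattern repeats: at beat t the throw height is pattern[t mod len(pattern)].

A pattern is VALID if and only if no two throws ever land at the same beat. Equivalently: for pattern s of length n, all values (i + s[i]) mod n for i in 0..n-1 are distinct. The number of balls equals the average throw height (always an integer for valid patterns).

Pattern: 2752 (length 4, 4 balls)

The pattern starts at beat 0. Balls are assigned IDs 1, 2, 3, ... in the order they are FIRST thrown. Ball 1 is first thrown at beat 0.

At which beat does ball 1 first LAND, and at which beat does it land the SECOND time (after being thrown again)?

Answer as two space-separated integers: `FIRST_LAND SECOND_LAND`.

Answer: 2 7

Derivation:
Beat 0 (L): throw ball1 h=2 -> lands@2:L; in-air after throw: [b1@2:L]
Beat 1 (R): throw ball2 h=7 -> lands@8:L; in-air after throw: [b1@2:L b2@8:L]
Beat 2 (L): throw ball1 h=5 -> lands@7:R; in-air after throw: [b1@7:R b2@8:L]
Beat 3 (R): throw ball3 h=2 -> lands@5:R; in-air after throw: [b3@5:R b1@7:R b2@8:L]
Beat 4 (L): throw ball4 h=2 -> lands@6:L; in-air after throw: [b3@5:R b4@6:L b1@7:R b2@8:L]
Beat 5 (R): throw ball3 h=7 -> lands@12:L; in-air after throw: [b4@6:L b1@7:R b2@8:L b3@12:L]
Beat 6 (L): throw ball4 h=5 -> lands@11:R; in-air after throw: [b1@7:R b2@8:L b4@11:R b3@12:L]
Beat 7 (R): throw ball1 h=2 -> lands@9:R; in-air after throw: [b2@8:L b1@9:R b4@11:R b3@12:L]
Ball 1: thrown@0 h=2 -> first land @2; rethrown@2 h=5 -> second land @7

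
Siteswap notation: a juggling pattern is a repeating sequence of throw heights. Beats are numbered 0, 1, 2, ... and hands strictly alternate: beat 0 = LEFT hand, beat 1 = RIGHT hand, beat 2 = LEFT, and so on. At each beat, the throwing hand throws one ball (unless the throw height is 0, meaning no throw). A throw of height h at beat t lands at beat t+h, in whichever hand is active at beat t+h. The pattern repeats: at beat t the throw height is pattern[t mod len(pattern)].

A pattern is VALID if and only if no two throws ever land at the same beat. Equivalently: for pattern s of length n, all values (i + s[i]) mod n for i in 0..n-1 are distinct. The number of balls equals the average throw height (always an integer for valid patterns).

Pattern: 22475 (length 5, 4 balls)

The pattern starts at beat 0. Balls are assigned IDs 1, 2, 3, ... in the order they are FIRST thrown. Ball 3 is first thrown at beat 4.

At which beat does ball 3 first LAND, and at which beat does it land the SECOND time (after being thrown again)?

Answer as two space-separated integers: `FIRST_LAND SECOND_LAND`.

Beat 0 (L): throw ball1 h=2 -> lands@2:L; in-air after throw: [b1@2:L]
Beat 1 (R): throw ball2 h=2 -> lands@3:R; in-air after throw: [b1@2:L b2@3:R]
Beat 2 (L): throw ball1 h=4 -> lands@6:L; in-air after throw: [b2@3:R b1@6:L]
Beat 3 (R): throw ball2 h=7 -> lands@10:L; in-air after throw: [b1@6:L b2@10:L]
Beat 4 (L): throw ball3 h=5 -> lands@9:R; in-air after throw: [b1@6:L b3@9:R b2@10:L]
Beat 5 (R): throw ball4 h=2 -> lands@7:R; in-air after throw: [b1@6:L b4@7:R b3@9:R b2@10:L]
Beat 6 (L): throw ball1 h=2 -> lands@8:L; in-air after throw: [b4@7:R b1@8:L b3@9:R b2@10:L]
Beat 7 (R): throw ball4 h=4 -> lands@11:R; in-air after throw: [b1@8:L b3@9:R b2@10:L b4@11:R]
Beat 8 (L): throw ball1 h=7 -> lands@15:R; in-air after throw: [b3@9:R b2@10:L b4@11:R b1@15:R]
Beat 9 (R): throw ball3 h=5 -> lands@14:L; in-air after throw: [b2@10:L b4@11:R b3@14:L b1@15:R]
Beat 10 (L): throw ball2 h=2 -> lands@12:L; in-air after throw: [b4@11:R b2@12:L b3@14:L b1@15:R]
Beat 11 (R): throw ball4 h=2 -> lands@13:R; in-air after throw: [b2@12:L b4@13:R b3@14:L b1@15:R]
Beat 12 (L): throw ball2 h=4 -> lands@16:L; in-air after throw: [b4@13:R b3@14:L b1@15:R b2@16:L]
Beat 13 (R): throw ball4 h=7 -> lands@20:L; in-air after throw: [b3@14:L b1@15:R b2@16:L b4@20:L]
Beat 14 (L): throw ball3 h=5 -> lands@19:R; in-air after throw: [b1@15:R b2@16:L b3@19:R b4@20:L]
Ball 3: thrown@4 h=5 -> first land @9; rethrown@9 h=5 -> second land @14

Answer: 9 14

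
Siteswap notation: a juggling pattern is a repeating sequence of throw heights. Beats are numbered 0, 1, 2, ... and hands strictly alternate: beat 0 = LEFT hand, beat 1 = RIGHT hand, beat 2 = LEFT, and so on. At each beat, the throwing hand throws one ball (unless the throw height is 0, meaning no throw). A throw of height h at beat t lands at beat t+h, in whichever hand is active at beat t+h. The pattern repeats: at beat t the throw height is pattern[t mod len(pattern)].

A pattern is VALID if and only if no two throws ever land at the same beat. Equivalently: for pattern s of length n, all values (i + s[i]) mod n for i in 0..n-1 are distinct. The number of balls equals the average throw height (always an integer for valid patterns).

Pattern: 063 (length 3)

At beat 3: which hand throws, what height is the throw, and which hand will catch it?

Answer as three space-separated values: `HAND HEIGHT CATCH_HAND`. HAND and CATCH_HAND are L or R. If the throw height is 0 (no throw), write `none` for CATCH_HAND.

Answer: R 0 none

Derivation:
Beat 3: 3 mod 2 = 1, so hand = R
Throw height = pattern[3 mod 3] = pattern[0] = 0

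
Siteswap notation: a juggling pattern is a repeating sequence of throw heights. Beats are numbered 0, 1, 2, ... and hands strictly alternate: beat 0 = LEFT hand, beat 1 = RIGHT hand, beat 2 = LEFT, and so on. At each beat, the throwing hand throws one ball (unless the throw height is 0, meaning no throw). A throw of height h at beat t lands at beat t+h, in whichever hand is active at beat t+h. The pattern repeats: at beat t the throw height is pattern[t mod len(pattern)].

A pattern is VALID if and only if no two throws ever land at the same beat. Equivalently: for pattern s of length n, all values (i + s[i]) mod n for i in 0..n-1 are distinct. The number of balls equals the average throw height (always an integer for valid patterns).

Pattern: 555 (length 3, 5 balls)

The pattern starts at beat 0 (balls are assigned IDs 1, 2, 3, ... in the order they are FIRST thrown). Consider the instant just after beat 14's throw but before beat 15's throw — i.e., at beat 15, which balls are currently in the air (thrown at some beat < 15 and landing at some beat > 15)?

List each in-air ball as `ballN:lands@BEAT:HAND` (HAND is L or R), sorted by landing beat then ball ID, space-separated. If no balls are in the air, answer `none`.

Answer: ball2:lands@16:L ball3:lands@17:R ball4:lands@18:L ball5:lands@19:R

Derivation:
Beat 0 (L): throw ball1 h=5 -> lands@5:R; in-air after throw: [b1@5:R]
Beat 1 (R): throw ball2 h=5 -> lands@6:L; in-air after throw: [b1@5:R b2@6:L]
Beat 2 (L): throw ball3 h=5 -> lands@7:R; in-air after throw: [b1@5:R b2@6:L b3@7:R]
Beat 3 (R): throw ball4 h=5 -> lands@8:L; in-air after throw: [b1@5:R b2@6:L b3@7:R b4@8:L]
Beat 4 (L): throw ball5 h=5 -> lands@9:R; in-air after throw: [b1@5:R b2@6:L b3@7:R b4@8:L b5@9:R]
Beat 5 (R): throw ball1 h=5 -> lands@10:L; in-air after throw: [b2@6:L b3@7:R b4@8:L b5@9:R b1@10:L]
Beat 6 (L): throw ball2 h=5 -> lands@11:R; in-air after throw: [b3@7:R b4@8:L b5@9:R b1@10:L b2@11:R]
Beat 7 (R): throw ball3 h=5 -> lands@12:L; in-air after throw: [b4@8:L b5@9:R b1@10:L b2@11:R b3@12:L]
Beat 8 (L): throw ball4 h=5 -> lands@13:R; in-air after throw: [b5@9:R b1@10:L b2@11:R b3@12:L b4@13:R]
Beat 9 (R): throw ball5 h=5 -> lands@14:L; in-air after throw: [b1@10:L b2@11:R b3@12:L b4@13:R b5@14:L]
Beat 10 (L): throw ball1 h=5 -> lands@15:R; in-air after throw: [b2@11:R b3@12:L b4@13:R b5@14:L b1@15:R]
Beat 11 (R): throw ball2 h=5 -> lands@16:L; in-air after throw: [b3@12:L b4@13:R b5@14:L b1@15:R b2@16:L]
Beat 12 (L): throw ball3 h=5 -> lands@17:R; in-air after throw: [b4@13:R b5@14:L b1@15:R b2@16:L b3@17:R]
Beat 13 (R): throw ball4 h=5 -> lands@18:L; in-air after throw: [b5@14:L b1@15:R b2@16:L b3@17:R b4@18:L]
Beat 14 (L): throw ball5 h=5 -> lands@19:R; in-air after throw: [b1@15:R b2@16:L b3@17:R b4@18:L b5@19:R]
Beat 15 (R): throw ball1 h=5 -> lands@20:L; in-air after throw: [b2@16:L b3@17:R b4@18:L b5@19:R b1@20:L]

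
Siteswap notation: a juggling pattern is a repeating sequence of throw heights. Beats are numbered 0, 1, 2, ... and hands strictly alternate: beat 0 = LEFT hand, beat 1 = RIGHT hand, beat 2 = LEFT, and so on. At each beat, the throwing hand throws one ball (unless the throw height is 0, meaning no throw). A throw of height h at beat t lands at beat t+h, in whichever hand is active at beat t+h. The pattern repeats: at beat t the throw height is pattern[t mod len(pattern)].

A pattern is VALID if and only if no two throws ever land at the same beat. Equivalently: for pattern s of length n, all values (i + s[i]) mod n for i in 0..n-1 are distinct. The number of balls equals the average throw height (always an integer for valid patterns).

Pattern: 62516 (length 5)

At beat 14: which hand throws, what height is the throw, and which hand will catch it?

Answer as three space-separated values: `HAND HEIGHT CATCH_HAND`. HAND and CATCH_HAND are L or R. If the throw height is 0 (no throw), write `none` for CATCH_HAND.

Beat 14: 14 mod 2 = 0, so hand = L
Throw height = pattern[14 mod 5] = pattern[4] = 6
Lands at beat 14+6=20, 20 mod 2 = 0, so catch hand = L

Answer: L 6 L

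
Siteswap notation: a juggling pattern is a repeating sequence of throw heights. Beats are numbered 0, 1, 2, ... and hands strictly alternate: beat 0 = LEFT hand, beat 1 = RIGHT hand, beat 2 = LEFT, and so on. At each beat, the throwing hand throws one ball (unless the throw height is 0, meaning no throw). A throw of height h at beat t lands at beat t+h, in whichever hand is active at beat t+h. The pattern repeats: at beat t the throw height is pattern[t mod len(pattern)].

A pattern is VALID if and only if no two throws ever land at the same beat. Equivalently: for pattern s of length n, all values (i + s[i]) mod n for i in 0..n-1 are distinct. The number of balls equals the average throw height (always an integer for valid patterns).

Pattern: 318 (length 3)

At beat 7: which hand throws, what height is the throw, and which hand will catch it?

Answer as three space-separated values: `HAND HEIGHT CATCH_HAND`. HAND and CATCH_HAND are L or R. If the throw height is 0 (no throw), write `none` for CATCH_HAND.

Answer: R 1 L

Derivation:
Beat 7: 7 mod 2 = 1, so hand = R
Throw height = pattern[7 mod 3] = pattern[1] = 1
Lands at beat 7+1=8, 8 mod 2 = 0, so catch hand = L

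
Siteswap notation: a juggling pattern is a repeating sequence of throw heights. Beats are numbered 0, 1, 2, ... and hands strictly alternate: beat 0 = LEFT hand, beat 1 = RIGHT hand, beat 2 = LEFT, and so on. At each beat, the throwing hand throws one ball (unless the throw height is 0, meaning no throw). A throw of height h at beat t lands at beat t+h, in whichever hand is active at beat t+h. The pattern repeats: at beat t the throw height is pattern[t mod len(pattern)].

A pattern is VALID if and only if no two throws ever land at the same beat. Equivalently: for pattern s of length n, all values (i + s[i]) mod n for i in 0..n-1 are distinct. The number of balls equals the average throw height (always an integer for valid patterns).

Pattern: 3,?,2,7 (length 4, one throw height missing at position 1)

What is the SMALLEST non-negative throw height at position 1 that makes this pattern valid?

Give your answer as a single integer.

Answer: 0

Derivation:
i=0: (0 + 3) mod 4 = 3
i=1: s[i]=? (unknown)
i=2: (2 + 2) mod 4 = 0
i=3: (3 + 7) mod 4 = 2
Known residues: [0, 2, 3]; need a permutation of 0..3, so missing residue r = 1
Need (1 + s) mod 4 = 1; smallest s = (1 - 1) mod 4 = 0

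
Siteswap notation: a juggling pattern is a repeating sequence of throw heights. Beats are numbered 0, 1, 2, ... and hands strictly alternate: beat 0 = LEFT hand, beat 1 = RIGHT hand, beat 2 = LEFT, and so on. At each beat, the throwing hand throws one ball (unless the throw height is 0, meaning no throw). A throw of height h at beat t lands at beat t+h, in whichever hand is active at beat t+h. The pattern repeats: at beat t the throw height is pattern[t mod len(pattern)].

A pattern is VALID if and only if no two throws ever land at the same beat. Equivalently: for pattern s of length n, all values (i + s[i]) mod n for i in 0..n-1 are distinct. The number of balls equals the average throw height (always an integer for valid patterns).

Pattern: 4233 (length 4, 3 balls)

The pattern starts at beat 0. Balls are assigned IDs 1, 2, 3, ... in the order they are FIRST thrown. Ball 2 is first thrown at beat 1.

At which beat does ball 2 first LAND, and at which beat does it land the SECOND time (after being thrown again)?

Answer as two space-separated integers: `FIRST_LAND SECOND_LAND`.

Beat 0 (L): throw ball1 h=4 -> lands@4:L; in-air after throw: [b1@4:L]
Beat 1 (R): throw ball2 h=2 -> lands@3:R; in-air after throw: [b2@3:R b1@4:L]
Beat 2 (L): throw ball3 h=3 -> lands@5:R; in-air after throw: [b2@3:R b1@4:L b3@5:R]
Beat 3 (R): throw ball2 h=3 -> lands@6:L; in-air after throw: [b1@4:L b3@5:R b2@6:L]
Beat 4 (L): throw ball1 h=4 -> lands@8:L; in-air after throw: [b3@5:R b2@6:L b1@8:L]
Beat 5 (R): throw ball3 h=2 -> lands@7:R; in-air after throw: [b2@6:L b3@7:R b1@8:L]
Beat 6 (L): throw ball2 h=3 -> lands@9:R; in-air after throw: [b3@7:R b1@8:L b2@9:R]
Ball 2: thrown@1 h=2 -> first land @3; rethrown@3 h=3 -> second land @6

Answer: 3 6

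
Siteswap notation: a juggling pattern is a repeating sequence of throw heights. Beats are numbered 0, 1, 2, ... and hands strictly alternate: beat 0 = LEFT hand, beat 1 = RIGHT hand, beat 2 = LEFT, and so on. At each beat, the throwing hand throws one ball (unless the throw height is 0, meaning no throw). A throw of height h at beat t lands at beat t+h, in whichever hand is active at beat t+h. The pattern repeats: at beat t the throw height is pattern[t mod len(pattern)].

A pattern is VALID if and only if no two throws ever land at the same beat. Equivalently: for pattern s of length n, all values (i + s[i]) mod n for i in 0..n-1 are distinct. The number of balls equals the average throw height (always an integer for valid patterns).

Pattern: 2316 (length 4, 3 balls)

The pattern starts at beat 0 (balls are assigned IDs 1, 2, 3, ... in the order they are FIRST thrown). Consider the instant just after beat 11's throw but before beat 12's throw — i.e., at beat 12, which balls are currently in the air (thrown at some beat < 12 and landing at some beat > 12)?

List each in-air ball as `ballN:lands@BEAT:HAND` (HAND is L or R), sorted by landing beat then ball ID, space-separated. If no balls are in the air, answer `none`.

Answer: ball2:lands@13:R ball3:lands@17:R

Derivation:
Beat 0 (L): throw ball1 h=2 -> lands@2:L; in-air after throw: [b1@2:L]
Beat 1 (R): throw ball2 h=3 -> lands@4:L; in-air after throw: [b1@2:L b2@4:L]
Beat 2 (L): throw ball1 h=1 -> lands@3:R; in-air after throw: [b1@3:R b2@4:L]
Beat 3 (R): throw ball1 h=6 -> lands@9:R; in-air after throw: [b2@4:L b1@9:R]
Beat 4 (L): throw ball2 h=2 -> lands@6:L; in-air after throw: [b2@6:L b1@9:R]
Beat 5 (R): throw ball3 h=3 -> lands@8:L; in-air after throw: [b2@6:L b3@8:L b1@9:R]
Beat 6 (L): throw ball2 h=1 -> lands@7:R; in-air after throw: [b2@7:R b3@8:L b1@9:R]
Beat 7 (R): throw ball2 h=6 -> lands@13:R; in-air after throw: [b3@8:L b1@9:R b2@13:R]
Beat 8 (L): throw ball3 h=2 -> lands@10:L; in-air after throw: [b1@9:R b3@10:L b2@13:R]
Beat 9 (R): throw ball1 h=3 -> lands@12:L; in-air after throw: [b3@10:L b1@12:L b2@13:R]
Beat 10 (L): throw ball3 h=1 -> lands@11:R; in-air after throw: [b3@11:R b1@12:L b2@13:R]
Beat 11 (R): throw ball3 h=6 -> lands@17:R; in-air after throw: [b1@12:L b2@13:R b3@17:R]
Beat 12 (L): throw ball1 h=2 -> lands@14:L; in-air after throw: [b2@13:R b1@14:L b3@17:R]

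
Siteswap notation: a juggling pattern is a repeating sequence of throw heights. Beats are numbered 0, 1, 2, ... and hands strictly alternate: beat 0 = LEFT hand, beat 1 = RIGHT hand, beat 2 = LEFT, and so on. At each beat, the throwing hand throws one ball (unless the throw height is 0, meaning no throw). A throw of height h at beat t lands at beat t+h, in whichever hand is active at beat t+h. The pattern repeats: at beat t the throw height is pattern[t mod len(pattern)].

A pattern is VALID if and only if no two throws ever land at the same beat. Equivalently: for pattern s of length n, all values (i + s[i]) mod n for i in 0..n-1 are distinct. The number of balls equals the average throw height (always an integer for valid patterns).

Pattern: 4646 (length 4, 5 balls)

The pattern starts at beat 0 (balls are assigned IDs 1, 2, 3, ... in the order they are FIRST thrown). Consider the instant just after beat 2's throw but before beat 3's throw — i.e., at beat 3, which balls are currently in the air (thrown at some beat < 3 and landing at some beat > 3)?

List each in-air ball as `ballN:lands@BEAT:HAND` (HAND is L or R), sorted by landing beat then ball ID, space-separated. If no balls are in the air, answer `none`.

Answer: ball1:lands@4:L ball3:lands@6:L ball2:lands@7:R

Derivation:
Beat 0 (L): throw ball1 h=4 -> lands@4:L; in-air after throw: [b1@4:L]
Beat 1 (R): throw ball2 h=6 -> lands@7:R; in-air after throw: [b1@4:L b2@7:R]
Beat 2 (L): throw ball3 h=4 -> lands@6:L; in-air after throw: [b1@4:L b3@6:L b2@7:R]
Beat 3 (R): throw ball4 h=6 -> lands@9:R; in-air after throw: [b1@4:L b3@6:L b2@7:R b4@9:R]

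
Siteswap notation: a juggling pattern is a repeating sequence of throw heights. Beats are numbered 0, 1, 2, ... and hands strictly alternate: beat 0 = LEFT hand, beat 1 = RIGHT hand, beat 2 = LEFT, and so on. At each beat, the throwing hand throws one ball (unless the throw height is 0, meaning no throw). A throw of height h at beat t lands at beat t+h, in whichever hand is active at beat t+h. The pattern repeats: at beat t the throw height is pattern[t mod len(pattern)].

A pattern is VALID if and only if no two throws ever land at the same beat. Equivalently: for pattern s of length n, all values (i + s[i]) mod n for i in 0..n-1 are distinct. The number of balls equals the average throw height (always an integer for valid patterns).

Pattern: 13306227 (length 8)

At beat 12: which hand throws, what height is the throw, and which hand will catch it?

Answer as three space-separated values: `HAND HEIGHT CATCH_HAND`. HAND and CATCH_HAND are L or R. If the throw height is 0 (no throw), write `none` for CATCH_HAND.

Beat 12: 12 mod 2 = 0, so hand = L
Throw height = pattern[12 mod 8] = pattern[4] = 6
Lands at beat 12+6=18, 18 mod 2 = 0, so catch hand = L

Answer: L 6 L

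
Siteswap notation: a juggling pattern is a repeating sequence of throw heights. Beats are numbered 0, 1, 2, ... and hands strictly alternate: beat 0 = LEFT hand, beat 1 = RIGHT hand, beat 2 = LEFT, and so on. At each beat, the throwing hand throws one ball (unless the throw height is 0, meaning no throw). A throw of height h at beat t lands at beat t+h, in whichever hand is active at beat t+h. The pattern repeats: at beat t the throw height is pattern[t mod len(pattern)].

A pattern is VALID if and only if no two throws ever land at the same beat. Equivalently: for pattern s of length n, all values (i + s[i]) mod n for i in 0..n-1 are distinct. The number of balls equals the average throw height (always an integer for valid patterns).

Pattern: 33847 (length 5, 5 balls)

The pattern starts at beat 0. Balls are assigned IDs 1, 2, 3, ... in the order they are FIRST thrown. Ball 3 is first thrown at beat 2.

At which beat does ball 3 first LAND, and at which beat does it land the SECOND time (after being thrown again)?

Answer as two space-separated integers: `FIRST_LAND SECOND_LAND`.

Beat 0 (L): throw ball1 h=3 -> lands@3:R; in-air after throw: [b1@3:R]
Beat 1 (R): throw ball2 h=3 -> lands@4:L; in-air after throw: [b1@3:R b2@4:L]
Beat 2 (L): throw ball3 h=8 -> lands@10:L; in-air after throw: [b1@3:R b2@4:L b3@10:L]
Beat 3 (R): throw ball1 h=4 -> lands@7:R; in-air after throw: [b2@4:L b1@7:R b3@10:L]
Beat 4 (L): throw ball2 h=7 -> lands@11:R; in-air after throw: [b1@7:R b3@10:L b2@11:R]
Beat 5 (R): throw ball4 h=3 -> lands@8:L; in-air after throw: [b1@7:R b4@8:L b3@10:L b2@11:R]
Beat 6 (L): throw ball5 h=3 -> lands@9:R; in-air after throw: [b1@7:R b4@8:L b5@9:R b3@10:L b2@11:R]
Beat 7 (R): throw ball1 h=8 -> lands@15:R; in-air after throw: [b4@8:L b5@9:R b3@10:L b2@11:R b1@15:R]
Beat 8 (L): throw ball4 h=4 -> lands@12:L; in-air after throw: [b5@9:R b3@10:L b2@11:R b4@12:L b1@15:R]
Beat 9 (R): throw ball5 h=7 -> lands@16:L; in-air after throw: [b3@10:L b2@11:R b4@12:L b1@15:R b5@16:L]
Beat 10 (L): throw ball3 h=3 -> lands@13:R; in-air after throw: [b2@11:R b4@12:L b3@13:R b1@15:R b5@16:L]
Beat 11 (R): throw ball2 h=3 -> lands@14:L; in-air after throw: [b4@12:L b3@13:R b2@14:L b1@15:R b5@16:L]
Beat 12 (L): throw ball4 h=8 -> lands@20:L; in-air after throw: [b3@13:R b2@14:L b1@15:R b5@16:L b4@20:L]
Beat 13 (R): throw ball3 h=4 -> lands@17:R; in-air after throw: [b2@14:L b1@15:R b5@16:L b3@17:R b4@20:L]
Ball 3: thrown@2 h=8 -> first land @10; rethrown@10 h=3 -> second land @13

Answer: 10 13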